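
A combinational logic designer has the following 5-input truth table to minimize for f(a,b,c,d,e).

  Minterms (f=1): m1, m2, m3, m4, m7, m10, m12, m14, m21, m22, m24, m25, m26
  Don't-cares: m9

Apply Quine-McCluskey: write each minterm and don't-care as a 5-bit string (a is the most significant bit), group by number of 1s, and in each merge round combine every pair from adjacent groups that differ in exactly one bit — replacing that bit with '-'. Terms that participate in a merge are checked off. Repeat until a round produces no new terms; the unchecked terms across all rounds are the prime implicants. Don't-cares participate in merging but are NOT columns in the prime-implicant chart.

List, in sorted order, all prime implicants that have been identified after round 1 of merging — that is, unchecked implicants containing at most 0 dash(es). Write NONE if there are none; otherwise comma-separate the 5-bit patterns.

10101, 10110

[col 0] 00001*, 00010*, 00011*, 00100*, 00111*, 01001*, 01010*, 01100*, 01110*, 10101, 10110, 11000*, 11001*, 11010*
[col 1] -1001, -1010, 0-001, 0-010, 0-100, 00-11, 000-1, 0001-, 01-10, 011-0, 110-0, 1100-
Prime implicants: -1001, -1010, 0-001, 0-010, 0-100, 00-11, 000-1, 0001-, 01-10, 011-0, 10101, 10110, 110-0, 1100-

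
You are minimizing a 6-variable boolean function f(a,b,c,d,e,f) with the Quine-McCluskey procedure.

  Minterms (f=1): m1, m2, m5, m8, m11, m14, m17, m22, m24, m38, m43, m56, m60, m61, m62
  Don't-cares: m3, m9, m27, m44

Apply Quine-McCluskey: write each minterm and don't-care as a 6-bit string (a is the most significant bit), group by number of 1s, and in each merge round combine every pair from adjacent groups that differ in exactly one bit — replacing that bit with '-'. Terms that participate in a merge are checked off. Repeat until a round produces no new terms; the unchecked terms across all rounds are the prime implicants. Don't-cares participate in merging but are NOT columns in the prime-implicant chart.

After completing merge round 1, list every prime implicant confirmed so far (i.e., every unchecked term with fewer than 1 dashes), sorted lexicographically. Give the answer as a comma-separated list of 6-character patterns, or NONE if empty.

size-2^0 implicants → 000001(✓)  000010(✓)  000011(✓)  000101(✓)  001000(✓)  001001(✓)  001011(✓)  001110  010001(✓)  010110  011000(✓)  011011(✓)  100110  101011(✓)  101100(✓)  111000(✓)  111100(✓)  111101(✓)  111110(✓)
size-2^1 implicants → -01011  -11000  0-0001  0-1000  0-1011  00-001(✓)  00-011(✓)  000-01  0000-1(✓)  00001-  0010-1(✓)  00100-  1-1100  111-00  1111-0  11110-
size-2^2 implicants → 00-0-1
Unchecked terms (primes): -01011, -11000, 0-0001, 0-1000, 0-1011, 00-0-1, 000-01, 00001-, 00100-, 001110, 010110, 1-1100, 100110, 111-00, 1111-0, 11110-

001110, 010110, 100110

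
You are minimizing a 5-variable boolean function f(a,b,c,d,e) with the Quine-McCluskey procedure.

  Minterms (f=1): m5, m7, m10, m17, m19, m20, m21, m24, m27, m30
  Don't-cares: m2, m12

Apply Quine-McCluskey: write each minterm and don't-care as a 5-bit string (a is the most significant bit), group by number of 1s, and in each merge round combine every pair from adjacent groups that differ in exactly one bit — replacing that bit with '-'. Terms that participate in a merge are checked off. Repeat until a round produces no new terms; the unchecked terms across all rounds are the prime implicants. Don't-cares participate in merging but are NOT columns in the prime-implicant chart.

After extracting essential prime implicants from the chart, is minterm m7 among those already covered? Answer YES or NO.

YES

Round 0: 00010✓ 00101✓ 00111✓ 01010✓ 01100 10001✓ 10011✓ 10100✓ 10101✓ 11000 11011✓ 11110
Round 1: -0101 0-010 001-1 1-011 10-01 100-1 1010-
PIs = {-0101, 0-010, 001-1, 01100, 1-011, 10-01, 100-1, 1010-, 11000, 11110}
Coverage chart:
  m5: -0101,001-1
  m7: 001-1 ←essential
  m10: 0-010 ←essential
  m17: 10-01,100-1
  m19: 1-011,100-1
  m20: 1010- ←essential
  m21: -0101,10-01,1010-
  m24: 11000 ←essential
  m27: 1-011 ←essential
  m30: 11110 ←essential
Essential: 0-010, 001-1, 1-011, 1010-, 11000, 11110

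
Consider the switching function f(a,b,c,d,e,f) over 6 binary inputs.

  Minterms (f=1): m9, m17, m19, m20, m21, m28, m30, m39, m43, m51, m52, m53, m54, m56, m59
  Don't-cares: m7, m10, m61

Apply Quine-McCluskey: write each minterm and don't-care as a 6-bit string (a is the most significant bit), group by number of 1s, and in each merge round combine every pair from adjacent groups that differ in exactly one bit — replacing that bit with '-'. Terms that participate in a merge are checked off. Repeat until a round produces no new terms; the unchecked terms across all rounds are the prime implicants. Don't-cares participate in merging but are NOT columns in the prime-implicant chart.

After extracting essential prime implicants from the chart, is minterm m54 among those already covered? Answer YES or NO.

YES

size-2^0 implicants → 000111(✓)  001001  001010  010001(✓)  010011(✓)  010100(✓)  010101(✓)  011100(✓)  011110(✓)  100111(✓)  101011(✓)  110011(✓)  110100(✓)  110101(✓)  110110(✓)  111000  111011(✓)  111101(✓)
size-2^1 implicants → -00111  -10011  -10100(✓)  -10101(✓)  01-100  010-01  0100-1  01010-(✓)  0111-0  1-1011  11-011  11-101  1101-0  11010-(✓)
size-2^2 implicants → -1010-
Unchecked terms (primes): -00111, -10011, -1010-, 001001, 001010, 01-100, 010-01, 0100-1, 0111-0, 1-1011, 11-011, 11-101, 1101-0, 111000
Minterm coverage:
  m9 ⊆ 001001 [E]
  m17 ⊆ 010-01,0100-1
  m19 ⊆ -10011,0100-1
  m20 ⊆ -1010-,01-100
  m21 ⊆ -1010-,010-01
  m28 ⊆ 01-100,0111-0
  m30 ⊆ 0111-0 [E]
  m39 ⊆ -00111 [E]
  m43 ⊆ 1-1011 [E]
  m51 ⊆ -10011,11-011
  m52 ⊆ -1010-,1101-0
  m53 ⊆ -1010-,11-101
  m54 ⊆ 1101-0 [E]
  m56 ⊆ 111000 [E]
  m59 ⊆ 1-1011,11-011
E = {-00111, 001001, 0111-0, 1-1011, 1101-0, 111000}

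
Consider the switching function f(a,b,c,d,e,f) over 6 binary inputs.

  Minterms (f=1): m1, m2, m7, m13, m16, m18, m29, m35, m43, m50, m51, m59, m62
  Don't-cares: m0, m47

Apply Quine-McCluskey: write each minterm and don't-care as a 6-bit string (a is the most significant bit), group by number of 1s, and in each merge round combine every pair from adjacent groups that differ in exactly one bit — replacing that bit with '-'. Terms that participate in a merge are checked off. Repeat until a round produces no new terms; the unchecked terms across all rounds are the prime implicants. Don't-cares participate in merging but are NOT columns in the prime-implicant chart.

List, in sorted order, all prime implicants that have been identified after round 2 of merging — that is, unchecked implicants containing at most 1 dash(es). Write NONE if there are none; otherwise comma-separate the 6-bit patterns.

size-2^0 implicants → 000000(✓)  000001(✓)  000010(✓)  000111  001101(✓)  010000(✓)  010010(✓)  011101(✓)  100011(✓)  101011(✓)  101111(✓)  110010(✓)  110011(✓)  111011(✓)  111110
size-2^1 implicants → -10010  0-0000(✓)  0-0010(✓)  0-1101  0000-0(✓)  00000-  0100-0(✓)  1-0011(✓)  1-1011(✓)  10-011(✓)  101-11  11-011(✓)  11001-
size-2^2 implicants → 0-00-0  1--011
Unchecked terms (primes): -10010, 0-00-0, 0-1101, 00000-, 000111, 1--011, 101-11, 11001-, 111110

-10010, 0-1101, 00000-, 000111, 101-11, 11001-, 111110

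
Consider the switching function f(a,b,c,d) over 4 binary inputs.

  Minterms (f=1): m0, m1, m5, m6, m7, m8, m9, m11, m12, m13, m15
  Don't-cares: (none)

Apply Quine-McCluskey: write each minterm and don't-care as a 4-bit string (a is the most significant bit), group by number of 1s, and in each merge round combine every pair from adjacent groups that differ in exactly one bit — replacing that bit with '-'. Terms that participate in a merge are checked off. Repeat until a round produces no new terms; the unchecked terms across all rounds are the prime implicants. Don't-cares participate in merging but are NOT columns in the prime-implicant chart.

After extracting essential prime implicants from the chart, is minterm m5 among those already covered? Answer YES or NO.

[col 0] 0000*, 0001*, 0101*, 0110*, 0111*, 1000*, 1001*, 1011*, 1100*, 1101*, 1111*
[col 1] -000*, -001*, -101*, -111*, 0-01*, 000-*, 01-1*, 011-, 1-00*, 1-01*, 1-11*, 10-1*, 100-*, 11-1*, 110-*
[col 2] --01, -00-, -1-1, 1--1, 1-0-
Prime implicants: --01, -00-, -1-1, 011-, 1--1, 1-0-
PI chart (minterm → PIs covering it):
  0 | -00-  (sole → essential)
  1 | --01,-00-
  5 | --01,-1-1
  6 | 011-  (sole → essential)
  7 | -1-1,011-
  8 | -00-,1-0-
  9 | --01,-00-,1--1,1-0-
  11 | 1--1  (sole → essential)
  12 | 1-0-  (sole → essential)
  13 | --01,-1-1,1--1,1-0-
  15 | -1-1,1--1
Essential prime implicants: -00-, 011-, 1--1, 1-0-

NO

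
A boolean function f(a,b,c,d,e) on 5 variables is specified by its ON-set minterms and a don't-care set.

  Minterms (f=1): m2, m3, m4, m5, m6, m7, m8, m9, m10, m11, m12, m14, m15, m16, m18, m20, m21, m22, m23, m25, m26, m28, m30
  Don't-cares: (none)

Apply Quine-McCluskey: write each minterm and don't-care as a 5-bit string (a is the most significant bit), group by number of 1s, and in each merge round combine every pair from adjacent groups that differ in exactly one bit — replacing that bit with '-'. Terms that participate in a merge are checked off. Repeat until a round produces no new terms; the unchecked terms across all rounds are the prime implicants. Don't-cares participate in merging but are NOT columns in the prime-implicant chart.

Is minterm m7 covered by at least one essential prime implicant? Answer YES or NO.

YES

size-2^0 implicants → 00010(✓)  00011(✓)  00100(✓)  00101(✓)  00110(✓)  00111(✓)  01000(✓)  01001(✓)  01010(✓)  01011(✓)  01100(✓)  01110(✓)  01111(✓)  10000(✓)  10010(✓)  10100(✓)  10101(✓)  10110(✓)  10111(✓)  11001(✓)  11010(✓)  11100(✓)  11110(✓)
size-2^1 implicants → -0010(✓)  -0100(✓)  -0101(✓)  -0110(✓)  -0111(✓)  -1001  -1010(✓)  -1100(✓)  -1110(✓)  0-010(✓)  0-011(✓)  0-100(✓)  0-110(✓)  0-111(✓)  00-10(✓)  00-11(✓)  0001-(✓)  001-0(✓)  001-1(✓)  0010-(✓)  0011-(✓)  01-00(✓)  01-10(✓)  01-11(✓)  010-0(✓)  010-1(✓)  0100-(✓)  0101-(✓)  011-0(✓)  0111-(✓)  1-010(✓)  1-100(✓)  1-110(✓)  10-00(✓)  10-10(✓)  100-0(✓)  101-0(✓)  101-1(✓)  1010-(✓)  1011-(✓)  11-10(✓)  111-0(✓)
size-2^2 implicants → --010(✓)  --100(✓)  --110(✓)  -0-10(✓)  -01-0(✓)  -01-1(✓)  -010-(✓)  -011-(✓)  -1-10(✓)  -11-0(✓)  0--10(✓)  0--11(✓)  0-01-(✓)  0-1-0(✓)  0-11-(✓)  00-1-(✓)  001--(✓)  01--0  01-1-(✓)  010--  1--10(✓)  1-1-0(✓)  10--0  101--(✓)
size-2^3 implicants → ---10  --1-0  -01--  0--1-
Unchecked terms (primes): ---10, --1-0, -01--, -1001, 0--1-, 01--0, 010--, 10--0
Minterm coverage:
  m2 ⊆ ---10,0--1-
  m3 ⊆ 0--1- [E]
  m4 ⊆ --1-0,-01--
  m5 ⊆ -01-- [E]
  m6 ⊆ ---10,--1-0,-01--,0--1-
  m7 ⊆ -01--,0--1-
  m8 ⊆ 01--0,010--
  m9 ⊆ -1001,010--
  m10 ⊆ ---10,0--1-,01--0,010--
  m11 ⊆ 0--1-,010--
  m12 ⊆ --1-0,01--0
  m14 ⊆ ---10,--1-0,0--1-,01--0
  m15 ⊆ 0--1- [E]
  m16 ⊆ 10--0 [E]
  m18 ⊆ ---10,10--0
  m20 ⊆ --1-0,-01--,10--0
  m21 ⊆ -01-- [E]
  m22 ⊆ ---10,--1-0,-01--,10--0
  m23 ⊆ -01-- [E]
  m25 ⊆ -1001 [E]
  m26 ⊆ ---10 [E]
  m28 ⊆ --1-0 [E]
  m30 ⊆ ---10,--1-0
E = {---10, --1-0, -01--, -1001, 0--1-, 10--0}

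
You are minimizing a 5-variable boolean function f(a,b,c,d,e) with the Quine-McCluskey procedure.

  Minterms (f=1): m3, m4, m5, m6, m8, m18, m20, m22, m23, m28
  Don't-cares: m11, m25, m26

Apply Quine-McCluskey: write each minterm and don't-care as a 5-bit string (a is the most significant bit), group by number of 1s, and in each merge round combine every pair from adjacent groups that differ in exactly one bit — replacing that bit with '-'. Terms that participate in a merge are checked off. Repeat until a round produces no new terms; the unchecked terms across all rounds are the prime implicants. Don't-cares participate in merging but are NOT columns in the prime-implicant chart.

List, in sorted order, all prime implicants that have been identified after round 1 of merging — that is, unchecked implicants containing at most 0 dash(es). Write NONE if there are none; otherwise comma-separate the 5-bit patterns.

01000, 11001

[col 0] 00011*, 00100*, 00101*, 00110*, 01000, 01011*, 10010*, 10100*, 10110*, 10111*, 11001, 11010*, 11100*
[col 1] -0100*, -0110*, 0-011, 001-0*, 0010-, 1-010, 1-100, 10-10, 101-0*, 1011-
[col 2] -01-0
Prime implicants: -01-0, 0-011, 0010-, 01000, 1-010, 1-100, 10-10, 1011-, 11001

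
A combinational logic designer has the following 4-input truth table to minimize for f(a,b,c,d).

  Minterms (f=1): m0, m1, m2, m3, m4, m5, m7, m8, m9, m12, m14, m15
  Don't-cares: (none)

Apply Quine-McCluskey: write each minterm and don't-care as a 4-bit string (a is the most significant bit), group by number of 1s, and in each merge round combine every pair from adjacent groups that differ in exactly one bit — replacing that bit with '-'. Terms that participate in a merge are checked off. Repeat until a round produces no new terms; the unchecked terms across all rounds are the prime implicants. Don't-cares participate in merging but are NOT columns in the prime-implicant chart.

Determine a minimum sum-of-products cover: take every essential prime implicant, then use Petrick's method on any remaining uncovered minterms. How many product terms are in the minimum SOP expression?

5

[col 0] 0000*, 0001*, 0010*, 0011*, 0100*, 0101*, 0111*, 1000*, 1001*, 1100*, 1110*, 1111*
[col 1] -000*, -001*, -100*, -111, 0-00*, 0-01*, 0-11*, 00-0*, 00-1*, 000-*, 001-*, 01-1*, 010-*, 1-00*, 100-*, 11-0, 111-
[col 2] --00, -00-, 0--1, 0-0-, 00--
Prime implicants: --00, -00-, -111, 0--1, 0-0-, 00--, 11-0, 111-
PI chart (minterm → PIs covering it):
  0 | --00,-00-,0-0-,00--
  1 | -00-,0--1,0-0-,00--
  2 | 00--  (sole → essential)
  3 | 0--1,00--
  4 | --00,0-0-
  5 | 0--1,0-0-
  7 | -111,0--1
  8 | --00,-00-
  9 | -00-  (sole → essential)
  12 | --00,11-0
  14 | 11-0,111-
  15 | -111,111-
Essential prime implicants: -00-, 00--
Petrick residual → --00, 0--1, 111-
Minimum SOP uses 5 PIs: c'd' + b'c' + a'd + a'b' + abc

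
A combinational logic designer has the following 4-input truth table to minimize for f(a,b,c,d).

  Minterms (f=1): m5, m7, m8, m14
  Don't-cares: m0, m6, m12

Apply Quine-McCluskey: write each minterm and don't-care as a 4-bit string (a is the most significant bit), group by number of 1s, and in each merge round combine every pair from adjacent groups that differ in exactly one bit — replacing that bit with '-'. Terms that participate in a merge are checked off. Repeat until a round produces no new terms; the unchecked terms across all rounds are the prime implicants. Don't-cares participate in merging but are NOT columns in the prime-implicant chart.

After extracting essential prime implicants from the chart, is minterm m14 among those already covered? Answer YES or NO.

NO

size-2^0 implicants → 0000(✓)  0101(✓)  0110(✓)  0111(✓)  1000(✓)  1100(✓)  1110(✓)
size-2^1 implicants → -000  -110  01-1  011-  1-00  11-0
Unchecked terms (primes): -000, -110, 01-1, 011-, 1-00, 11-0
Minterm coverage:
  m5 ⊆ 01-1 [E]
  m7 ⊆ 01-1,011-
  m8 ⊆ -000,1-00
  m14 ⊆ -110,11-0
E = {01-1}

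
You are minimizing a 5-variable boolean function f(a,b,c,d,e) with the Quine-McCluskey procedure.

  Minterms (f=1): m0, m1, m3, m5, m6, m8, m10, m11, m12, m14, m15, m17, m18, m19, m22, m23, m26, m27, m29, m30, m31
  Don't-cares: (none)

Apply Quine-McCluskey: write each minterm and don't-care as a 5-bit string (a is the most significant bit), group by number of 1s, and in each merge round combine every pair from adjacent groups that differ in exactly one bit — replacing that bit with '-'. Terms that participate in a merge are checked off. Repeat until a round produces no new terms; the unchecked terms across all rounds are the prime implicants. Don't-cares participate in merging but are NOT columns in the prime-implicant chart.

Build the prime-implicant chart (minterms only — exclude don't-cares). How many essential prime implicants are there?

[col 0] 00000*, 00001*, 00011*, 00101*, 00110*, 01000*, 01010*, 01011*, 01100*, 01110*, 01111*, 10001*, 10010*, 10011*, 10110*, 10111*, 11010*, 11011*, 11101*, 11110*, 11111*
[col 1] -0001*, -0011*, -0110*, -1010*, -1011*, -1110*, -1111*, 0-000, 0-011*, 0-110*, 00-01, 000-1*, 0000-, 01-00*, 01-10*, 01-11*, 010-0*, 0101-*, 011-0*, 0111-*, 1-010*, 1-011*, 1-110*, 1-111*, 10-10*, 10-11*, 100-1*, 1001-*, 1011-*, 11-10*, 11-11*, 1101-*, 111-1, 1111-*
[col 2] --011, --110, -00-1, -1-10*, -1-11*, -101-*, -111-*, 01--0, 01-1-*, 1--10*, 1--11*, 1-01-*, 1-11-*, 10-1-*, 11-1-*
[col 3] -1-1-, 1--1-
Prime implicants: --011, --110, -00-1, -1-1-, 0-000, 00-01, 0000-, 01--0, 1--1-, 111-1
PI chart (minterm → PIs covering it):
  0 | 0-000,0000-
  1 | -00-1,00-01,0000-
  3 | --011,-00-1
  5 | 00-01  (sole → essential)
  6 | --110  (sole → essential)
  8 | 0-000,01--0
  10 | -1-1-,01--0
  11 | --011,-1-1-
  12 | 01--0  (sole → essential)
  14 | --110,-1-1-,01--0
  15 | -1-1-  (sole → essential)
  17 | -00-1  (sole → essential)
  18 | 1--1-  (sole → essential)
  19 | --011,-00-1,1--1-
  22 | --110,1--1-
  23 | 1--1-  (sole → essential)
  26 | -1-1-,1--1-
  27 | --011,-1-1-,1--1-
  29 | 111-1  (sole → essential)
  30 | --110,-1-1-,1--1-
  31 | -1-1-,1--1-,111-1
Essential prime implicants: --110, -00-1, -1-1-, 00-01, 01--0, 1--1-, 111-1

7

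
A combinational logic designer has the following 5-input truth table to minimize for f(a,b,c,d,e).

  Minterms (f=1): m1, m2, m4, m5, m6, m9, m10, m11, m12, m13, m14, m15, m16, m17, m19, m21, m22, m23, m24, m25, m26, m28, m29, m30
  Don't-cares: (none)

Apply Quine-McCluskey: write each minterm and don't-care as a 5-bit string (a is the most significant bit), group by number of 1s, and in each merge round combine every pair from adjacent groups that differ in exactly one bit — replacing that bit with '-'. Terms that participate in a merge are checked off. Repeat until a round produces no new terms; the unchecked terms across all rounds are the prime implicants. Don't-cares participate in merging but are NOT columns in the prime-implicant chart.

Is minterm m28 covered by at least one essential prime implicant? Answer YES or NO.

NO

size-2^0 implicants → 00001(✓)  00010(✓)  00100(✓)  00101(✓)  00110(✓)  01001(✓)  01010(✓)  01011(✓)  01100(✓)  01101(✓)  01110(✓)  01111(✓)  10000(✓)  10001(✓)  10011(✓)  10101(✓)  10110(✓)  10111(✓)  11000(✓)  11001(✓)  11010(✓)  11100(✓)  11101(✓)  11110(✓)
size-2^1 implicants → -0001(✓)  -0101(✓)  -0110(✓)  -1001(✓)  -1010(✓)  -1100(✓)  -1101(✓)  -1110(✓)  0-001(✓)  0-010(✓)  0-100(✓)  0-101(✓)  0-110(✓)  00-01(✓)  00-10(✓)  001-0(✓)  0010-(✓)  01-01(✓)  01-10(✓)  01-11(✓)  010-1(✓)  0101-(✓)  011-0(✓)  011-1(✓)  0110-(✓)  0111-(✓)  1-000(✓)  1-001(✓)  1-101(✓)  1-110(✓)  10-01(✓)  10-11(✓)  100-1(✓)  1000-(✓)  101-1(✓)  1011-  11-00(✓)  11-01(✓)  11-10(✓)  110-0(✓)  1100-(✓)  111-0(✓)  1110-(✓)
size-2^2 implicants → --001(✓)  --101(✓)  --110  -0-01(✓)  -1-01(✓)  -1-10  -11-0  -110-  0--01(✓)  0--10  0-1-0  0-10-  01--1  01-1-  011--  1--01(✓)  1-00-  10--1  11--0  11-0-
size-2^3 implicants → ---01
Unchecked terms (primes): ---01, --110, -1-10, -11-0, -110-, 0--10, 0-1-0, 0-10-, 01--1, 01-1-, 011--, 1-00-, 10--1, 1011-, 11--0, 11-0-
Minterm coverage:
  m1 ⊆ ---01 [E]
  m2 ⊆ 0--10 [E]
  m4 ⊆ 0-1-0,0-10-
  m5 ⊆ ---01,0-10-
  m6 ⊆ --110,0--10,0-1-0
  m9 ⊆ ---01,01--1
  m10 ⊆ -1-10,0--10,01-1-
  m11 ⊆ 01--1,01-1-
  m12 ⊆ -11-0,-110-,0-1-0,0-10-,011--
  m13 ⊆ ---01,-110-,0-10-,01--1,011--
  m14 ⊆ --110,-1-10,-11-0,0--10,0-1-0,01-1-,011--
  m15 ⊆ 01--1,01-1-,011--
  m16 ⊆ 1-00- [E]
  m17 ⊆ ---01,1-00-,10--1
  m19 ⊆ 10--1 [E]
  m21 ⊆ ---01,10--1
  m22 ⊆ --110,1011-
  m23 ⊆ 10--1,1011-
  m24 ⊆ 1-00-,11--0,11-0-
  m25 ⊆ ---01,1-00-,11-0-
  m26 ⊆ -1-10,11--0
  m28 ⊆ -11-0,-110-,11--0,11-0-
  m29 ⊆ ---01,-110-,11-0-
  m30 ⊆ --110,-1-10,-11-0,11--0
E = {---01, 0--10, 1-00-, 10--1}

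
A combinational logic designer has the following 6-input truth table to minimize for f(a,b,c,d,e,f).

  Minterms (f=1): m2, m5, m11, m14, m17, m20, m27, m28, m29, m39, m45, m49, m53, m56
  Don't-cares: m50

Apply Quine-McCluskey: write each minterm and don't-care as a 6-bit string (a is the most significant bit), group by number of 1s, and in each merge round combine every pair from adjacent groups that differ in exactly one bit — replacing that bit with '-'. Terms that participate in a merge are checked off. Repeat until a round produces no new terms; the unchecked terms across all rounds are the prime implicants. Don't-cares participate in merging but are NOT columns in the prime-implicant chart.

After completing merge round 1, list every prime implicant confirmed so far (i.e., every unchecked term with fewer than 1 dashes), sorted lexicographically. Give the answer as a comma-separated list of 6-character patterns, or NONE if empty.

[col 0] 000010, 000101, 001011*, 001110, 010001*, 010100*, 011011*, 011100*, 011101*, 100111, 101101, 110001*, 110010, 110101*, 111000
[col 1] -10001, 0-1011, 01-100, 01110-, 110-01
Prime implicants: -10001, 0-1011, 000010, 000101, 001110, 01-100, 01110-, 100111, 101101, 110-01, 110010, 111000

000010, 000101, 001110, 100111, 101101, 110010, 111000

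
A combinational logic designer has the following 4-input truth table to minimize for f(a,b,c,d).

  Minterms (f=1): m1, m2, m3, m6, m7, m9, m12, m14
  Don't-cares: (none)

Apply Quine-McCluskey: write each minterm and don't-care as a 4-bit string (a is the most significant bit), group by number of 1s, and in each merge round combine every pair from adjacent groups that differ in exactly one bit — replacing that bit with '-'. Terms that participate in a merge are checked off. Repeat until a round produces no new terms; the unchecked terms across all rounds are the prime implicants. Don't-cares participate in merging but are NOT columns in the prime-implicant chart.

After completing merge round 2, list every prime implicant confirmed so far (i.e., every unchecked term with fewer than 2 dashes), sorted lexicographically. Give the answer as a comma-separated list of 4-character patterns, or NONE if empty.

Round 0: 0001✓ 0010✓ 0011✓ 0110✓ 0111✓ 1001✓ 1100✓ 1110✓
Round 1: -001 -110 0-10✓ 0-11✓ 00-1 001-✓ 011-✓ 11-0
Round 2: 0-1-
PIs = {-001, -110, 0-1-, 00-1, 11-0}

-001, -110, 00-1, 11-0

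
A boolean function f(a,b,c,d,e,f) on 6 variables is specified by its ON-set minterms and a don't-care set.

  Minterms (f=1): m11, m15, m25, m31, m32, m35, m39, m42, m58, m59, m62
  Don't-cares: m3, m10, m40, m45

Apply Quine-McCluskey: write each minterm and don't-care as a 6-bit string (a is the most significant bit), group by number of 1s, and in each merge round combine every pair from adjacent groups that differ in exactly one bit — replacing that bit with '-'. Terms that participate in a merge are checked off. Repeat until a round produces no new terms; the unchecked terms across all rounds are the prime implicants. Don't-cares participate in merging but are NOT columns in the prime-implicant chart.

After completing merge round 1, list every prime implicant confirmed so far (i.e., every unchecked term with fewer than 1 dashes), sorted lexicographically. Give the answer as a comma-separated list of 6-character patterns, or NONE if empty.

011001, 101101

[col 0] 000011*, 001010*, 001011*, 001111*, 011001, 011111*, 100000*, 100011*, 100111*, 101000*, 101010*, 101101, 111010*, 111011*, 111110*
[col 1] -00011, -01010, 0-1111, 00-011, 001-11, 00101-, 1-1010, 10-000, 100-11, 1010-0, 111-10, 11101-
Prime implicants: -00011, -01010, 0-1111, 00-011, 001-11, 00101-, 011001, 1-1010, 10-000, 100-11, 1010-0, 101101, 111-10, 11101-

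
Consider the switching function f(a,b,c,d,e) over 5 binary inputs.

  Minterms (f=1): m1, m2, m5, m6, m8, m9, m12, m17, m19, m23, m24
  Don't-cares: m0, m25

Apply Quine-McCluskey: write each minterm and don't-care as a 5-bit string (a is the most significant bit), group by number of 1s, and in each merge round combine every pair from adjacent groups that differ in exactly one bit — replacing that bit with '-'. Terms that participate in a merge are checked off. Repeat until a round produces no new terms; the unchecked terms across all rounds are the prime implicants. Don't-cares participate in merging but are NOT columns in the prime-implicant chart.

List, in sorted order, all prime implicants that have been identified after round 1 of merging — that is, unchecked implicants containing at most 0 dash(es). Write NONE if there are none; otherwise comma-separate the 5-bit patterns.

[col 0] 00000*, 00001*, 00010*, 00101*, 00110*, 01000*, 01001*, 01100*, 10001*, 10011*, 10111*, 11000*, 11001*
[col 1] -0001*, -1000*, -1001*, 0-000*, 0-001*, 00-01, 00-10, 000-0, 0000-*, 01-00, 0100-*, 1-001*, 10-11, 100-1, 1100-*
[col 2] --001, -100-, 0-00-
Prime implicants: --001, -100-, 0-00-, 00-01, 00-10, 000-0, 01-00, 10-11, 100-1

NONE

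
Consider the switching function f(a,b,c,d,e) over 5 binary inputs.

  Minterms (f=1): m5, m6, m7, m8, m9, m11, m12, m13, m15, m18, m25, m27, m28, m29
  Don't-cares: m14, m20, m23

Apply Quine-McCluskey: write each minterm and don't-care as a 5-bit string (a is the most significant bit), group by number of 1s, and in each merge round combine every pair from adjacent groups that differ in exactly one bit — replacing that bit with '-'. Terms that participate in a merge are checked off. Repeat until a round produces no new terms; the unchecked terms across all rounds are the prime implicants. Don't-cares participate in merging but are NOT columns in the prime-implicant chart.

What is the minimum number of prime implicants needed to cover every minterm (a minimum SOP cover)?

6

Round 0: 00101✓ 00110✓ 00111✓ 01000✓ 01001✓ 01011✓ 01100✓ 01101✓ 01110✓ 01111✓ 10010 10100✓ 10111✓ 11001✓ 11011✓ 11100✓ 11101✓
Round 1: -0111 -1001✓ -1011✓ -1100✓ -1101✓ 0-101✓ 0-110✓ 0-111✓ 001-1✓ 0011-✓ 01-00✓ 01-01✓ 01-11✓ 010-1✓ 0100-✓ 011-0✓ 011-1✓ 0110-✓ 0111-✓ 1-100 11-01✓ 110-1✓ 1110-✓
Round 2: -1-01 -10-1 -110- 0-1-1 0-11- 01--1 01-0- 011--
PIs = {-0111, -1-01, -10-1, -110-, 0-1-1, 0-11-, 01--1, 01-0-, 011--, 1-100, 10010}
Coverage chart:
  m5: 0-1-1 ←essential
  m6: 0-11- ←essential
  m7: -0111,0-1-1,0-11-
  m8: 01-0- ←essential
  m9: -1-01,-10-1,01--1,01-0-
  m11: -10-1,01--1
  m12: -110-,01-0-,011--
  m13: -1-01,-110-,0-1-1,01--1,01-0-,011--
  m15: 0-1-1,0-11-,01--1,011--
  m18: 10010 ←essential
  m25: -1-01,-10-1
  m27: -10-1 ←essential
  m28: -110-,1-100
  m29: -1-01,-110-
Essential: -10-1, 0-1-1, 0-11-, 01-0-, 10010
Petrick residual → -110-
Min cover (6 terms): bc'e + bcd' + a'ce + a'cd + a'bd' + ab'c'de'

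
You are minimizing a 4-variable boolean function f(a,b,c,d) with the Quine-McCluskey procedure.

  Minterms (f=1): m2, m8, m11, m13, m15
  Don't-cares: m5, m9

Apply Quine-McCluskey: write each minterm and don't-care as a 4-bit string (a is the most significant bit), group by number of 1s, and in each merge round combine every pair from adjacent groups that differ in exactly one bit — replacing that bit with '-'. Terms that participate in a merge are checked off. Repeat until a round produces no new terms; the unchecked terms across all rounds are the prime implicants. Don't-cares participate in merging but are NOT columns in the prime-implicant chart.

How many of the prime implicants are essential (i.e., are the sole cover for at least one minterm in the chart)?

3

size-2^0 implicants → 0010  0101(✓)  1000(✓)  1001(✓)  1011(✓)  1101(✓)  1111(✓)
size-2^1 implicants → -101  1-01(✓)  1-11(✓)  10-1(✓)  100-  11-1(✓)
size-2^2 implicants → 1--1
Unchecked terms (primes): -101, 0010, 1--1, 100-
Minterm coverage:
  m2 ⊆ 0010 [E]
  m8 ⊆ 100- [E]
  m11 ⊆ 1--1 [E]
  m13 ⊆ -101,1--1
  m15 ⊆ 1--1 [E]
E = {0010, 1--1, 100-}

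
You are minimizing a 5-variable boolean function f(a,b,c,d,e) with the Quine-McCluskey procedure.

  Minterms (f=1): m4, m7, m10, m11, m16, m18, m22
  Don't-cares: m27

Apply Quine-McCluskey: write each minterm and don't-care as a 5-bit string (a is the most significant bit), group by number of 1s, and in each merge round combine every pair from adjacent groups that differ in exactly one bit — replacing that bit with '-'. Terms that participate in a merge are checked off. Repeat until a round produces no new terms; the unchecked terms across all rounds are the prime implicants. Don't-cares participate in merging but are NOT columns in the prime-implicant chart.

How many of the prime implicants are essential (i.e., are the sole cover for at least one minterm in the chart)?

5

size-2^0 implicants → 00100  00111  01010(✓)  01011(✓)  10000(✓)  10010(✓)  10110(✓)  11011(✓)
size-2^1 implicants → -1011  0101-  10-10  100-0
Unchecked terms (primes): -1011, 00100, 00111, 0101-, 10-10, 100-0
Minterm coverage:
  m4 ⊆ 00100 [E]
  m7 ⊆ 00111 [E]
  m10 ⊆ 0101- [E]
  m11 ⊆ -1011,0101-
  m16 ⊆ 100-0 [E]
  m18 ⊆ 10-10,100-0
  m22 ⊆ 10-10 [E]
E = {00100, 00111, 0101-, 10-10, 100-0}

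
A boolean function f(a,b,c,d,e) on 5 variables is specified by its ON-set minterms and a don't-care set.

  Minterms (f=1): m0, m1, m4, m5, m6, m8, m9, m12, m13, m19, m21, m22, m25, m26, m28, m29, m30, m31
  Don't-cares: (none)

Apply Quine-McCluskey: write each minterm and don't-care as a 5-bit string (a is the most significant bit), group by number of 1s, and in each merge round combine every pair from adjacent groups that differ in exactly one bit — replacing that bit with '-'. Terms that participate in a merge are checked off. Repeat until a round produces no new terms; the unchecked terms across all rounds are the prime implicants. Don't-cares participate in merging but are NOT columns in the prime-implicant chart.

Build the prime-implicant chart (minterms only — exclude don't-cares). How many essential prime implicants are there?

[col 0] 00000*, 00001*, 00100*, 00101*, 00110*, 01000*, 01001*, 01100*, 01101*, 10011, 10101*, 10110*, 11001*, 11010*, 11100*, 11101*, 11110*, 11111*
[col 1] -0101*, -0110, -1001*, -1100*, -1101*, 0-000*, 0-001*, 0-100*, 0-101*, 00-00*, 00-01*, 0000-*, 001-0, 0010-*, 01-00*, 01-01*, 0100-*, 0110-*, 1-101*, 1-110, 11-01*, 11-10, 111-0*, 111-1*, 1110-*, 1111-*
[col 2] --101, -1-01, -110-, 0--00*, 0--01*, 0-00-*, 0-10-*, 00-0-*, 01-0-*, 111--
[col 3] 0--0-
Prime implicants: --101, -0110, -1-01, -110-, 0--0-, 001-0, 1-110, 10011, 11-10, 111--
PI chart (minterm → PIs covering it):
  0 | 0--0-  (sole → essential)
  1 | 0--0-  (sole → essential)
  4 | 0--0-,001-0
  5 | --101,0--0-
  6 | -0110,001-0
  8 | 0--0-  (sole → essential)
  9 | -1-01,0--0-
  12 | -110-,0--0-
  13 | --101,-1-01,-110-,0--0-
  19 | 10011  (sole → essential)
  21 | --101  (sole → essential)
  22 | -0110,1-110
  25 | -1-01  (sole → essential)
  26 | 11-10  (sole → essential)
  28 | -110-,111--
  29 | --101,-1-01,-110-,111--
  30 | 1-110,11-10,111--
  31 | 111--  (sole → essential)
Essential prime implicants: --101, -1-01, 0--0-, 10011, 11-10, 111--

6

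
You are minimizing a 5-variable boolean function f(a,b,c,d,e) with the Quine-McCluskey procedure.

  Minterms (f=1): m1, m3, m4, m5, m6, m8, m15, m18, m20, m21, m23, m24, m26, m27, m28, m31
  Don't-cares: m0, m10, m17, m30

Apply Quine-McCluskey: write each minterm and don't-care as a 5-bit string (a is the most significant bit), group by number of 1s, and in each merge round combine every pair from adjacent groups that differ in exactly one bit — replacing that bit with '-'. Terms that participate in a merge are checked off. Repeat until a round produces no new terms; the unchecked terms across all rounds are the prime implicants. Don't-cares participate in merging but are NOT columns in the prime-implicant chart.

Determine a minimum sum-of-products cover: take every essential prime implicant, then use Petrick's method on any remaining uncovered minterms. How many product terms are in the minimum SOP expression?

9

size-2^0 implicants → 00000(✓)  00001(✓)  00011(✓)  00100(✓)  00101(✓)  00110(✓)  01000(✓)  01010(✓)  01111(✓)  10001(✓)  10010(✓)  10100(✓)  10101(✓)  10111(✓)  11000(✓)  11010(✓)  11011(✓)  11100(✓)  11110(✓)  11111(✓)
size-2^1 implicants → -0001(✓)  -0100(✓)  -0101(✓)  -1000(✓)  -1010(✓)  -1111  0-000  00-00(✓)  00-01(✓)  000-1  0000-(✓)  001-0  0010-(✓)  010-0(✓)  1-010  1-100  1-111  10-01(✓)  101-1  1010-(✓)  11-00(✓)  11-10(✓)  11-11(✓)  110-0(✓)  1101-(✓)  111-0(✓)  1111-(✓)
size-2^2 implicants → -0-01  -010-  -10-0  00-0-  11--0  11-1-
Unchecked terms (primes): -0-01, -010-, -10-0, -1111, 0-000, 00-0-, 000-1, 001-0, 1-010, 1-100, 1-111, 101-1, 11--0, 11-1-
Minterm coverage:
  m1 ⊆ -0-01,00-0-,000-1
  m3 ⊆ 000-1 [E]
  m4 ⊆ -010-,00-0-,001-0
  m5 ⊆ -0-01,-010-,00-0-
  m6 ⊆ 001-0 [E]
  m8 ⊆ -10-0,0-000
  m15 ⊆ -1111 [E]
  m18 ⊆ 1-010 [E]
  m20 ⊆ -010-,1-100
  m21 ⊆ -0-01,-010-,101-1
  m23 ⊆ 1-111,101-1
  m24 ⊆ -10-0,11--0
  m26 ⊆ -10-0,1-010,11--0,11-1-
  m27 ⊆ 11-1- [E]
  m28 ⊆ 1-100,11--0
  m31 ⊆ -1111,1-111,11-1-
E = {-1111, 000-1, 001-0, 1-010, 11-1-}
Petrick residual → -0-01, -10-0, 1-100, 1-111
Cover = b'd'e + bc'e' + bcde + a'b'c'e + a'b'ce' + ac'de' + acd'e' + acde + abd  |cover|=9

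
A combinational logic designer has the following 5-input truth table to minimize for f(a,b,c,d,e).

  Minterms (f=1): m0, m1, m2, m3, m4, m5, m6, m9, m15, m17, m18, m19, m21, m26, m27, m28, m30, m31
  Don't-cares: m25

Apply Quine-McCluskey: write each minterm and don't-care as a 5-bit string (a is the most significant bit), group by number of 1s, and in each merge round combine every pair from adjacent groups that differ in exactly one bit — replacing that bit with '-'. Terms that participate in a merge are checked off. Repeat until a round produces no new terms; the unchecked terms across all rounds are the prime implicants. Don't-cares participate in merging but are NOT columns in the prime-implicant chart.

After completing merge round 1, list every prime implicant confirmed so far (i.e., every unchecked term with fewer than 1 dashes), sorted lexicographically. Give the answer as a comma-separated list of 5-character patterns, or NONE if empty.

NONE

Round 0: 00000✓ 00001✓ 00010✓ 00011✓ 00100✓ 00101✓ 00110✓ 01001✓ 01111✓ 10001✓ 10010✓ 10011✓ 10101✓ 11001✓ 11010✓ 11011✓ 11100✓ 11110✓ 11111✓
Round 1: -0001✓ -0010✓ -0011✓ -0101✓ -1001✓ -1111 0-001✓ 00-00✓ 00-01✓ 00-10✓ 000-0✓ 000-1✓ 0000-✓ 0001-✓ 001-0✓ 0010-✓ 1-001✓ 1-010✓ 1-011✓ 10-01✓ 100-1✓ 1001-✓ 11-10✓ 11-11✓ 110-1✓ 1101-✓ 111-0 1111-✓
Round 2: --001 -0-01 -00-1 -001- 00--0 00-0- 000-- 1-0-1 1-01- 11-1-
PIs = {--001, -0-01, -00-1, -001-, -1111, 00--0, 00-0-, 000--, 1-0-1, 1-01-, 11-1-, 111-0}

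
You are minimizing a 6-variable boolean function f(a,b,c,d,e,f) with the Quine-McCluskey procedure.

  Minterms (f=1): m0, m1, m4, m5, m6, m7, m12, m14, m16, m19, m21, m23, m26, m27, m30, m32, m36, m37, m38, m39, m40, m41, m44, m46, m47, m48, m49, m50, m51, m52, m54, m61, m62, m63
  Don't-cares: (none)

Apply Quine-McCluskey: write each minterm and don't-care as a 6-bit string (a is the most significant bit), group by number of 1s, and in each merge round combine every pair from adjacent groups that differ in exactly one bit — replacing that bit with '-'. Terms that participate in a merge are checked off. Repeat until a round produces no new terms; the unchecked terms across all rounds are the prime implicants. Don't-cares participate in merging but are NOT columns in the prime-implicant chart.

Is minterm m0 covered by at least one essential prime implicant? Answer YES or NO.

Round 0: 000000✓ 000001✓ 000100✓ 000101✓ 000110✓ 000111✓ 001100✓ 001110✓ 010000✓ 010011✓ 010101✓ 010111✓ 011010✓ 011011✓ 011110✓ 100000✓ 100100✓ 100101✓ 100110✓ 100111✓ 101000✓ 101001✓ 101100✓ 101110✓ 101111✓ 110000✓ 110001✓ 110010✓ 110011✓ 110100✓ 110110✓ 111101✓ 111110✓ 111111✓
Round 1: -00000✓ -00100✓ -00101✓ -00110✓ -00111✓ -01100✓ -01110✓ -10000✓ -10011 -11110✓ 0-0000✓ 0-0101✓ 0-0111✓ 0-1110✓ 00-100✓ 00-110✓ 000-00✓ 000-01✓ 00000-✓ 0001-0✓ 0001-1✓ 00010-✓ 00011-✓ 0011-0✓ 01-011 010-11 0101-1✓ 011-10 01101- 1-0000✓ 1-0100✓ 1-0110✓ 1-1110✓ 1-1111✓ 10-000✓ 10-100✓ 10-110✓ 10-111✓ 100-00✓ 1001-0✓ 1001-1✓ 10010-✓ 10011-✓ 101-00✓ 10100- 1011-0✓ 10111-✓ 11-110✓ 110-00✓ 110-10✓ 1100-0✓ 1100-1✓ 11000-✓ 11001-✓ 1101-0✓ 1111-1 11111-✓
Round 2: --0000 --1110 -0-100✓ -0-110✓ -00-00 -001-0✓ -001-1✓ -0010-✓ -0011-✓ -011-0✓ 0-01-1 00-1-0✓ 000-0- 0001--✓ 1--110 1-0-00 1-01-0 1-111- 10--00 10-1-0✓ 10-11- 1001--✓ 110--0 1100--
Round 3: -0-1-0 -001--
PIs = {--0000, --1110, -0-1-0, -00-00, -001--, -10011, 0-01-1, 000-0-, 01-011, 010-11, 011-10, 01101-, 1--110, 1-0-00, 1-01-0, 1-111-, 10--00, 10-11-, 10100-, 110--0, 1100--, 1111-1}
Coverage chart:
  m0: --0000,-00-00,000-0-
  m1: 000-0- ←essential
  m4: -0-1-0,-00-00,-001--,000-0-
  m5: -001--,0-01-1,000-0-
  m6: -0-1-0,-001--
  m7: -001--,0-01-1
  m12: -0-1-0 ←essential
  m14: --1110,-0-1-0
  m16: --0000 ←essential
  m19: -10011,01-011,010-11
  m21: 0-01-1 ←essential
  m23: 0-01-1,010-11
  m26: 011-10,01101-
  m27: 01-011,01101-
  m30: --1110,011-10
  m32: --0000,-00-00,1-0-00,10--00
  m36: -0-1-0,-00-00,-001--,1-0-00,1-01-0,10--00
  m37: -001-- ←essential
  m38: -0-1-0,-001--,1--110,1-01-0,10-11-
  m39: -001--,10-11-
  m40: 10--00,10100-
  m41: 10100- ←essential
  m44: -0-1-0,10--00
  m46: --1110,-0-1-0,1--110,1-111-,10-11-
  m47: 1-111-,10-11-
  m48: --0000,1-0-00,110--0,1100--
  m49: 1100-- ←essential
  m50: 110--0,1100--
  m51: -10011,1100--
  m52: 1-0-00,1-01-0,110--0
  m54: 1--110,1-01-0,110--0
  m61: 1111-1 ←essential
  m62: --1110,1--110,1-111-
  m63: 1-111-,1111-1
Essential: --0000, -0-1-0, -001--, 0-01-1, 000-0-, 10100-, 1100--, 1111-1

YES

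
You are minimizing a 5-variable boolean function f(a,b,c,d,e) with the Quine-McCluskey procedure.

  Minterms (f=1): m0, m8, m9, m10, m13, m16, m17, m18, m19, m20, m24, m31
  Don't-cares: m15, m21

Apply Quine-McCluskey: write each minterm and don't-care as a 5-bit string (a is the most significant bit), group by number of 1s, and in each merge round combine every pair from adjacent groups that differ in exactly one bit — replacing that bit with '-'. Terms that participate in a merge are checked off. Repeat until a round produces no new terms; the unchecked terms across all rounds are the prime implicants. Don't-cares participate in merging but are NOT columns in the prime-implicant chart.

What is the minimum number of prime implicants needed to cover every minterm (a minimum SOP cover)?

6

size-2^0 implicants → 00000(✓)  01000(✓)  01001(✓)  01010(✓)  01101(✓)  01111(✓)  10000(✓)  10001(✓)  10010(✓)  10011(✓)  10100(✓)  10101(✓)  11000(✓)  11111(✓)
size-2^1 implicants → -0000(✓)  -1000(✓)  -1111  0-000(✓)  01-01  010-0  0100-  011-1  1-000(✓)  10-00(✓)  10-01(✓)  100-0(✓)  100-1(✓)  1000-(✓)  1001-(✓)  1010-(✓)
size-2^2 implicants → --000  10-0-  100--
Unchecked terms (primes): --000, -1111, 01-01, 010-0, 0100-, 011-1, 10-0-, 100--
Minterm coverage:
  m0 ⊆ --000 [E]
  m8 ⊆ --000,010-0,0100-
  m9 ⊆ 01-01,0100-
  m10 ⊆ 010-0 [E]
  m13 ⊆ 01-01,011-1
  m16 ⊆ --000,10-0-,100--
  m17 ⊆ 10-0-,100--
  m18 ⊆ 100-- [E]
  m19 ⊆ 100-- [E]
  m20 ⊆ 10-0- [E]
  m24 ⊆ --000 [E]
  m31 ⊆ -1111 [E]
E = {--000, -1111, 010-0, 10-0-, 100--}
Petrick residual → 01-01
Cover = c'd'e' + bcde + a'bd'e + a'bc'e' + ab'd' + ab'c'  |cover|=6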